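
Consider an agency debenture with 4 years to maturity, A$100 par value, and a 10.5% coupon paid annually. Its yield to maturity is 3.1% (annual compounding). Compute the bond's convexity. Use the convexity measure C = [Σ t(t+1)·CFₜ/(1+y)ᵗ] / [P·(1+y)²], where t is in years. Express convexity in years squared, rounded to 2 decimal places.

With y = 0.031:
  t   CF        PV=CF/(1+0.031)^t    t·PV        t(t+1)·PV
  1        10.50        10.1843        10.1843          20.3686
  2        10.50         9.8781        19.7561          59.2684
  3        10.50         9.5811        28.7432         114.9727
  4       110.50        97.7975       391.1899       1,955.9494
  Σ                    127.4409       449.8735       2,150.5590
P = 127.4409.
Convexity = Σ t(t+1)·PV / [P·(1+y)²] = 2,150.5590 / (127.4409 × 1.062961) = 15.87542.

15.88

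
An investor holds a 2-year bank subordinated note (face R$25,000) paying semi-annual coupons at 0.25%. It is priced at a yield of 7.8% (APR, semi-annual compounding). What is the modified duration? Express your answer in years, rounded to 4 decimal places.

1.9210 years

Periodic yield y = 0.039. First find Macaulay duration:
  t   CF        PV=CF/(1+0.039)^t    t·PV
  1        31.25        30.0770        30.0770
  2        31.25        28.9480        57.8960
  3        31.25        27.8614        83.5843
  4    25,031.25    21,479.3111    85,917.2443
  Σ                 21,566.1975    86,088.8016
P = 21,566.1975; Macaulay duration = 86,088.8016 / 21,566.1975 = 3.99184 half-year periods = 1.99592 years.
Modified duration = D_Mac / (1 + y) = 1.99592 / 1.039 = 1.92100 years.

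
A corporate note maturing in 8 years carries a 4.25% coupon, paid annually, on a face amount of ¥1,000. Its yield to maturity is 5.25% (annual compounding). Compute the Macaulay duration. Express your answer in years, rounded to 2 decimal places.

6.91 years

Periodic yield y = 0.0525. Discount each cash flow and weight by its year:
  t   CF        PV=CF/(1+0.0525)^t    t·PV
  1        42.50        40.3800        40.3800
  2        42.50        38.3658        76.7317
  3        42.50        36.4521       109.3563
  4        42.50        34.6338       138.5353
  5        42.50        32.9063       164.5313
  6        42.50        31.2648       187.5891
  7        42.50        29.7053       207.9372
  8     1,042.50       692.3078     5,538.4624
  Σ                    936.0160     6,463.5234
Price P = Σ PV = 936.0160.
Macaulay duration = Σ(t·PV) / P = 6,463.5234 / 936.0160 = 6.90536 years.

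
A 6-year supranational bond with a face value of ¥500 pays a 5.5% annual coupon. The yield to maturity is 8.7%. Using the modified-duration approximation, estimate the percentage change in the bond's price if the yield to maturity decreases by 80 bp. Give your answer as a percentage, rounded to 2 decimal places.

+3.83%

Periodic yield y = 0.087. Modified duration first:
  t   CF        PV=CF/(1+0.087)^t    t·PV
  1        27.50        25.2990        25.2990
  2        27.50        23.2741        46.5483
  3        27.50        21.4114        64.2341
  4        27.50        19.6977        78.7906
  5        27.50        18.1211        90.6056
  6       527.50       319.7755     1,918.6531
  Σ                    427.5788     2,224.1306
P = 427.5788; D_Mac = 5.20169 yrs; D_mod = 5.20169/(1+0.087) = 4.78536 yrs.
ΔP/P ≈ -D_mod · Δy = -4.78536 × (-0.008) = +0.038283 = +3.8283%.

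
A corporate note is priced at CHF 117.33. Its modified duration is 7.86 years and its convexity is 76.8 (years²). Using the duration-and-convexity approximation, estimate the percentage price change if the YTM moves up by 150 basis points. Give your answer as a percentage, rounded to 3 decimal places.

-10.926%

Duration effect: -D_mod·Δy = -7.86 × (+0.015) = -0.117900
Convexity effect: ½·C·(Δy)² = 0.5 × 76.8 × (0.015)² = +0.0086400
ΔP/P ≈ -0.117900 + 0.0086400 = -0.109260
= -10.9260%.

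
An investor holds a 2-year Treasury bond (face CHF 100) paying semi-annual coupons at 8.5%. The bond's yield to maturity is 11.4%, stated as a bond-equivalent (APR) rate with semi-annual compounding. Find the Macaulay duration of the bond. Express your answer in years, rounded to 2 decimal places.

1.88 years

Periodic yield y = 0.057. Discount each cash flow and weight by its period:
  t   CF        PV=CF/(1+0.057)^t    t·PV
  1         4.25         4.0208         4.0208
  2         4.25         3.8040         7.6080
  3         4.25         3.5989        10.7966
  4       104.25        83.5172       334.0689
  Σ                     94.9409       356.4943
Price P = Σ PV = 94.9409.
Macaulay duration = Σ(t·PV) / P = 356.4943 / 94.9409 = 3.75491 half-year periods.
In years: 3.75491 / 2 = 1.87745 years.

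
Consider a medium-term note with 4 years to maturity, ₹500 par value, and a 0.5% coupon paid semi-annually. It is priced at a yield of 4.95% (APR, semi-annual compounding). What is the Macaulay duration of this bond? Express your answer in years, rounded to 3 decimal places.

3.961 years

Periodic yield y = 0.02475. Discount each cash flow and weight by its period:
  t   CF        PV=CF/(1+0.02475)^t    t·PV
  1         1.25         1.2198         1.2198
  2         1.25         1.1903         2.3807
  3         1.25         1.1616         3.4848
  4         1.25         1.1335         4.5342
  5         1.25         1.1062         5.5308
  6         1.25         1.0794         6.4767
  7         1.25         1.0534         7.3737
  8       501.25       412.2028     3,297.6226
  Σ                    420.1471     3,328.6233
Price P = Σ PV = 420.1471.
Macaulay duration = Σ(t·PV) / P = 3,328.6233 / 420.1471 = 7.92252 half-year periods.
In years: 7.92252 / 2 = 3.96126 years.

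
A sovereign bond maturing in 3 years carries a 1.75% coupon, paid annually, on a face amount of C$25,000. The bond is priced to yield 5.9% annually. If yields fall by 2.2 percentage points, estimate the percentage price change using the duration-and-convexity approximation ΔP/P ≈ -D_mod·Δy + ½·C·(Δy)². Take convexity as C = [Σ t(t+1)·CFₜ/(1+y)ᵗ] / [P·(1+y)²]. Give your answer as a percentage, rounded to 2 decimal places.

With y = 0.059:
  t   CF        PV=CF/(1+0.059)^t    t·PV        t(t+1)·PV
  1       437.50       413.1256       413.1256         826.2512
  2       437.50       390.1092       780.2183       2,340.6549
  3    25,437.50    21,418.3764    64,255.1292     257,020.5167
  Σ                 22,221.6111    65,448.4731     260,187.4228
P = 22,221.6111; D_Mac = 2.94526 yrs; D_mod = 2.78117 yrs; C = 10.44044.
Duration effect: -2.78117 × (-0.022) = +0.061186
Convexity effect: 0.5 × 10.44044 × (-0.022)² = +0.0025266
ΔP/P ≈ +0.061186 + 0.0025266 = +0.063712 = +6.3712%.

+6.37%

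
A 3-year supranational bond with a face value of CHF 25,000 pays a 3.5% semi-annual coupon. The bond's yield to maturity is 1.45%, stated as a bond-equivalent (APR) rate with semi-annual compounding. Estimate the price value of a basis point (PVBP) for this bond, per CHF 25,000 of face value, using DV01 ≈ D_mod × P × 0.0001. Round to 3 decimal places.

CHF 7.572

Periodic yield y = 0.00725.
  t   CF        PV=CF/(1+0.00725)^t    t·PV
  1       437.50       434.3510       434.3510
  2       437.50       431.2246       862.4492
  3       437.50       428.1207     1,284.3621
  4       437.50       425.0392     1,700.1567
  5       437.50       421.9798     2,109.8991
  6    25,437.50    24,358.5129   146,151.0772
  Σ                 26,499.2281   152,542.2951
P = 26,499.2281; D_Mac = 5.75648 half-year periods = 2.87824 yrs; D_mod = 2.85752 yrs.
DV01 ≈ 2.85752 × 26,499.2281 × 0.0001 = 7.572216.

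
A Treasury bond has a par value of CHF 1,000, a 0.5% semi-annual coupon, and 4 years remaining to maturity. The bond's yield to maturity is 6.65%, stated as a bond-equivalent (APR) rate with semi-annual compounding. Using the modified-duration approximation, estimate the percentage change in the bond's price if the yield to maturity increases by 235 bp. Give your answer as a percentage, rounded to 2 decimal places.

-9.01%

Periodic yield y = 0.03325. Modified duration first:
  t   CF        PV=CF/(1+0.03325)^t    t·PV
  1         2.50         2.4195         2.4195
  2         2.50         2.3417         4.6834
  3         2.50         2.2663         6.7990
  4         2.50         2.1934         8.7736
  5         2.50         2.1228        10.6141
  6         2.50         2.0545        12.3270
  7         2.50         1.9884        13.9187
  8     1,002.50       771.6868     6,173.4944
  Σ                    787.0735     6,233.0298
P = 787.0735; D_Mac = 7.91925 half-year periods = 3.95962 yrs; D_mod = 3.95962/(1+0.03325) = 3.83220 yrs.
ΔP/P ≈ -D_mod · Δy = -3.83220 × (+0.0235) = -0.090057 = -9.0057%.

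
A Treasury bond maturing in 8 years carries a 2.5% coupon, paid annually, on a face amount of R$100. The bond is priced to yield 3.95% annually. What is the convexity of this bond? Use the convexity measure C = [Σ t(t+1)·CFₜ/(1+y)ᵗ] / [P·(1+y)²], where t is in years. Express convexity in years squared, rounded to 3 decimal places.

59.017

With y = 0.0395:
  t   CF        PV=CF/(1+0.0395)^t    t·PV        t(t+1)·PV
  1         2.50         2.4050         2.4050           4.8100
  2         2.50         2.3136         4.6272          13.8817
  3         2.50         2.2257         6.6771          26.7084
  4         2.50         2.1411         8.5645          42.8225
  5         2.50         2.0598        10.2988          61.7929
  6         2.50         1.9815        11.8890          83.2228
  7         2.50         1.9062        13.3434         106.7472
  8       102.50        75.1844       601.4754       5,413.2790
  Σ                     90.2173       659.2805       5,753.2646
P = 90.2173.
Convexity = Σ t(t+1)·PV / [P·(1+y)²] = 5,753.2646 / (90.2173 × 1.080560) = 59.01676.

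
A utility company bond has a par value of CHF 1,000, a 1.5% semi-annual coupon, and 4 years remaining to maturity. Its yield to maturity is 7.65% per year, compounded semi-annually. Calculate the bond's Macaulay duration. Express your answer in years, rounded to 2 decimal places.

Periodic yield y = 0.03825. Discount each cash flow and weight by its period:
  t   CF        PV=CF/(1+0.03825)^t    t·PV
  1         7.50         7.2237         7.2237
  2         7.50         6.9576        13.9151
  3         7.50         6.7012        20.1037
  4         7.50         6.4544        25.8175
  5         7.50         6.2166        31.0829
  6         7.50         5.9876        35.9253
  7         7.50         5.7670        40.3688
  8     1,007.50       746.1558     5,969.2466
  Σ                    791.4638     6,143.6837
Price P = Σ PV = 791.4638.
Macaulay duration = Σ(t·PV) / P = 6,143.6837 / 791.4638 = 7.76243 half-year periods.
In years: 7.76243 / 2 = 3.88122 years.

3.88 years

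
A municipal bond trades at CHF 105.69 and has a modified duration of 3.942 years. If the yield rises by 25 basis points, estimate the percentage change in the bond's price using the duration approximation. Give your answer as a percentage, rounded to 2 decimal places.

Duration approximation: ΔP/P ≈ -D_mod · Δy = -3.942 × (+0.0025) = -0.009855.
As a percentage: -0.9855%.

-0.99%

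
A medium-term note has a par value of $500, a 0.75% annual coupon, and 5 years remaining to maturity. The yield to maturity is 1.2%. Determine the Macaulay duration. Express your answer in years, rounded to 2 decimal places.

4.93 years

Periodic yield y = 0.012. Discount each cash flow and weight by its year:
  t   CF        PV=CF/(1+0.012)^t    t·PV
  1         3.75         3.7055         3.7055
  2         3.75         3.6616         7.3232
  3         3.75         3.6182        10.8545
  4         3.75         3.5753        14.3011
  5       503.75       474.5833     2,372.9167
  Σ                    489.1439     2,409.1011
Price P = Σ PV = 489.1439.
Macaulay duration = Σ(t·PV) / P = 2,409.1011 / 489.1439 = 4.92514 years.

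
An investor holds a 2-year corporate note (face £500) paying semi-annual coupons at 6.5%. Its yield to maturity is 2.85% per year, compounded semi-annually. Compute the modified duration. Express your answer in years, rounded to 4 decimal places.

Periodic yield y = 0.01425. First find Macaulay duration:
  t   CF        PV=CF/(1+0.01425)^t    t·PV
  1        16.25        16.0217        16.0217
  2        16.25        15.7966        31.5932
  3        16.25        15.5747        46.7240
  4       516.25       487.8429     1,951.3716
  Σ                    535.2358     2,045.7105
P = 535.2358; Macaulay duration = 2,045.7105 / 535.2358 = 3.82207 half-year periods = 1.91104 years.
Modified duration = D_Mac / (1 + y) = 1.91104 / 1.01425 = 1.88419 years.

1.8842 years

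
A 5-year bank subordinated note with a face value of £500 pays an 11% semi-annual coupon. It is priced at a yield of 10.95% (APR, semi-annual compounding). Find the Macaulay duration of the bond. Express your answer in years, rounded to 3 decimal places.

3.977 years

Periodic yield y = 0.05475. Discount each cash flow and weight by its period:
  t   CF        PV=CF/(1+0.05475)^t    t·PV
  1        27.50        26.0725        26.0725
  2        27.50        24.7192        49.4383
  3        27.50        23.4360        70.3081
  4        27.50        22.2195        88.8781
  5        27.50        21.0661       105.3307
  6        27.50        19.9726       119.8358
  7        27.50        18.9359       132.5513
  8        27.50        17.9530       143.6238
  9        27.50        17.0211       153.1896
  10      527.50       309.5474     3,095.4737
  Σ                    500.9433     3,984.7020
Price P = Σ PV = 500.9433.
Macaulay duration = Σ(t·PV) / P = 3,984.7020 / 500.9433 = 7.95440 half-year periods.
In years: 7.95440 / 2 = 3.97720 years.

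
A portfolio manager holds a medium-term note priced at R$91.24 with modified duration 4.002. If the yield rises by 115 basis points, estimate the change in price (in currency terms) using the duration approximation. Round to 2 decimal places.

-R$4.20

Duration approximation: ΔP/P ≈ -D_mod · Δy = -4.002 × (+0.0115) = -0.046023.
ΔP ≈ 91.24 × (-0.046023) = -4.19913852.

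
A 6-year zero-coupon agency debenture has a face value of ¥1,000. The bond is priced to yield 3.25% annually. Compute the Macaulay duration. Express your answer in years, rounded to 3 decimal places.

6.000 years

A zero-coupon bond has a single cash flow at maturity, so its Macaulay duration equals its maturity: 6 years.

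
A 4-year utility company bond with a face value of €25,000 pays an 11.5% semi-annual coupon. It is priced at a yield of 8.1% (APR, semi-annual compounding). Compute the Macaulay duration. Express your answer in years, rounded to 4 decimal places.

3.3571 years

Periodic yield y = 0.0405. Discount each cash flow and weight by its period:
  t   CF        PV=CF/(1+0.0405)^t    t·PV
  1     1,437.50     1,381.5473     1,381.5473
  2     1,437.50     1,327.7725     2,655.5451
  3     1,437.50     1,276.0909     3,828.2726
  4     1,437.50     1,226.4208     4,905.6833
  5     1,437.50     1,178.6841     5,893.4206
  6     1,437.50     1,132.8055     6,796.8330
  7     1,437.50     1,088.7126     7,620.9884
  8    26,437.50    19,243.4842   153,947.8739
  Σ                 27,855.5180   187,030.1641
Price P = Σ PV = 27,855.5180.
Macaulay duration = Σ(t·PV) / P = 187,030.1641 / 27,855.5180 = 6.71429 half-year periods.
In years: 6.71429 / 2 = 3.35715 years.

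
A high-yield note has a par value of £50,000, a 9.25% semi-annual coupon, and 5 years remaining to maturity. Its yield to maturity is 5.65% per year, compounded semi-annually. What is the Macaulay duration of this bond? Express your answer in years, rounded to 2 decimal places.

Periodic yield y = 0.02825. Discount each cash flow and weight by its period:
  t   CF        PV=CF/(1+0.02825)^t    t·PV
  1     2,312.50     2,248.9667     2,248.9667
  2     2,312.50     2,187.1789     4,374.3578
  3     2,312.50     2,127.0886     6,381.2659
  4     2,312.50     2,068.6493     8,274.5972
  5     2,312.50     2,011.8155    10,059.0775
  6     2,312.50     1,956.5432    11,739.2590
  7     2,312.50     1,902.7894    13,319.5255
  8     2,312.50     1,850.5124    14,804.0991
  9     2,312.50     1,799.6717    16,197.0449
  10   52,312.50    39,592.9894   395,929.8939
  Σ                 57,746.2050   483,328.0874
Price P = Σ PV = 57,746.2050.
Macaulay duration = Σ(t·PV) / P = 483,328.0874 / 57,746.2050 = 8.36987 half-year periods.
In years: 8.36987 / 2 = 4.18493 years.

4.18 years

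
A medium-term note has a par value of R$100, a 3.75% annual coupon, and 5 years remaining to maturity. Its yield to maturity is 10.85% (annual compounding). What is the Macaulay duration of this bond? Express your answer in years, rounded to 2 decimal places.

Periodic yield y = 0.1085. Discount each cash flow and weight by its year:
  t   CF        PV=CF/(1+0.1085)^t    t·PV
  1         3.75         3.3829         3.3829
  2         3.75         3.0518         6.1037
  3         3.75         2.7531         8.2593
  4         3.75         2.4836         9.9346
  5       103.75        61.9883       309.9414
  Σ                     73.6598       337.6219
Price P = Σ PV = 73.6598.
Macaulay duration = Σ(t·PV) / P = 337.6219 / 73.6598 = 4.58353 years.

4.58 years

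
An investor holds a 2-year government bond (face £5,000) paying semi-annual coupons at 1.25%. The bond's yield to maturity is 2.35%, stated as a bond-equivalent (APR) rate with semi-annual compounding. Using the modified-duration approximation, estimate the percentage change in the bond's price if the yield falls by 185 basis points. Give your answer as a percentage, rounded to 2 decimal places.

+3.62%

Periodic yield y = 0.01175. Modified duration first:
  t   CF        PV=CF/(1+0.01175)^t    t·PV
  1        31.25        30.8871        30.8871
  2        31.25        30.5284        61.0567
  3        31.25        30.1738        90.5215
  4     5,031.25     4,801.5676    19,206.2703
  Σ                  4,893.1568    19,388.7356
P = 4,893.1568; D_Mac = 3.96242 half-year periods = 1.98121 yrs; D_mod = 1.98121/(1+0.01175) = 1.95820 yrs.
ΔP/P ≈ -D_mod · Δy = -1.95820 × (-0.0185) = +0.036227 = +3.6227%.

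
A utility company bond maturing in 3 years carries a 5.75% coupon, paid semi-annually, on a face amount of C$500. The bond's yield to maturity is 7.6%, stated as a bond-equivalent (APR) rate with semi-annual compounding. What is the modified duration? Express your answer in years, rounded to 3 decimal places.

Periodic yield y = 0.038. First find Macaulay duration:
  t   CF        PV=CF/(1+0.038)^t    t·PV
  1       14.375        13.8487        13.8487
  2       14.375        13.3418        26.6835
  3       14.375        12.8533        38.5600
  4       14.375        12.3828        49.5312
  5       14.375        11.9295        59.6473
  6      514.375       411.2404     2,467.4422
  Σ                    475.5965     2,655.7129
P = 475.5965; Macaulay duration = 2,655.7129 / 475.5965 = 5.58396 half-year periods = 2.79198 years.
Modified duration = D_Mac / (1 + y) = 2.79198 / 1.038 = 2.68977 years.

2.690 years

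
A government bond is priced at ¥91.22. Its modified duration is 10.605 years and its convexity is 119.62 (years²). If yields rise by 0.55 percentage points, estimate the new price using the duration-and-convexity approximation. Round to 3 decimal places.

¥86.064

Duration effect: -D_mod·Δy = -10.605 × (+0.0055) = -0.0583275
Convexity effect: ½·C·(Δy)² = 0.5 × 119.62 × (0.0055)² = +0.0018092525
ΔP/P ≈ -0.0583275 + 0.0018092525 = -0.0565182475
New price ≈ 91.22 × (1 - 0.0565182475) = 86.06440546305.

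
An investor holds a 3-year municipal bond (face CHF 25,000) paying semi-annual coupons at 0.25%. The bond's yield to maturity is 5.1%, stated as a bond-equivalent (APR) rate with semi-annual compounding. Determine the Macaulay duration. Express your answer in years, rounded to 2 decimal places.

Periodic yield y = 0.0255. Discount each cash flow and weight by its period:
  t   CF        PV=CF/(1+0.0255)^t    t·PV
  1        31.25        30.4729        30.4729
  2        31.25        29.7152        59.4304
  3        31.25        28.9763        86.9289
  4        31.25        28.2558       113.0231
  5        31.25        27.5532       137.7659
  6    25,031.25    21,521.3024   129,127.8143
  Σ                 21,666.2758   129,555.4356
Price P = Σ PV = 21,666.2758.
Macaulay duration = Σ(t·PV) / P = 129,555.4356 / 21,666.2758 = 5.97959 half-year periods.
In years: 5.97959 / 2 = 2.98979 years.

2.99 years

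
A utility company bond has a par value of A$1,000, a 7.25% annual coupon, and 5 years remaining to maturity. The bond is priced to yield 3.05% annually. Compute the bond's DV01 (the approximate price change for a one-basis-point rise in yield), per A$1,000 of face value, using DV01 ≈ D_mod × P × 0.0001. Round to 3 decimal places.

Periodic yield y = 0.0305.
  t   CF        PV=CF/(1+0.0305)^t    t·PV
  1        72.50        70.3542        70.3542
  2        72.50        68.2719       136.5438
  3        72.50        66.2512       198.7537
  4        72.50        64.2904       257.1615
  5     1,072.50       922.9057     4,614.5284
  Σ                  1,192.0734     5,277.3417
P = 1,192.0734; D_Mac = 4.42703 yrs; D_mod = 4.29600 yrs.
DV01 ≈ 4.29600 × 1,192.0734 × 0.0001 = 0.512115.

A$0.512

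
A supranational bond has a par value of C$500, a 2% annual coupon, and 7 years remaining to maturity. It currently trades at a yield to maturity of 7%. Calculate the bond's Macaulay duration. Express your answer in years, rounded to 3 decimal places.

Periodic yield y = 0.07. Discount each cash flow and weight by its year:
  t   CF        PV=CF/(1+0.07)^t    t·PV
  1        10.00         9.3458         9.3458
  2        10.00         8.7344        17.4688
  3        10.00         8.1630        24.4889
  4        10.00         7.6290        30.5158
  5        10.00         7.1299        35.6493
  6        10.00         6.6634        39.9805
  7       510.00       317.6024     2,223.2166
  Σ                    365.2678     2,380.6657
Price P = Σ PV = 365.2678.
Macaulay duration = Σ(t·PV) / P = 2,380.6657 / 365.2678 = 6.51759 years.

6.518 years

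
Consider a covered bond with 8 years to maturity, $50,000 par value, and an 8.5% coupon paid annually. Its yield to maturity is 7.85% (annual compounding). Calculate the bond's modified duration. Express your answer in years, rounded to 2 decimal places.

Periodic yield y = 0.0785. First find Macaulay duration:
  t   CF        PV=CF/(1+0.0785)^t    t·PV
  1     4,250.00     3,940.6583     3,940.6583
  2     4,250.00     3,653.8325     7,307.6649
  3     4,250.00     3,387.8836    10,163.6508
  4     4,250.00     3,141.2922    12,565.1687
  5     4,250.00     2,912.6492    14,563.2461
  6     4,250.00     2,700.6483    16,203.8899
  7     4,250.00     2,504.0782    17,528.5473
  8    54,250.00    29,637.2939   237,098.3513
  Σ                 51,878.3362   319,371.1773
P = 51,878.3362; Macaulay duration = 319,371.1773 / 51,878.3362 = 6.15616 years.
Modified duration = D_Mac / (1 + y) = 6.15616 / 1.0785 = 5.70807 years.

5.71 years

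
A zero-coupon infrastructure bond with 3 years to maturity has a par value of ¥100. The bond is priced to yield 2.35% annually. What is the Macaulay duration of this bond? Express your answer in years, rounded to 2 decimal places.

A zero-coupon bond has a single cash flow at maturity, so its Macaulay duration equals its maturity: 3 years.

3.00 years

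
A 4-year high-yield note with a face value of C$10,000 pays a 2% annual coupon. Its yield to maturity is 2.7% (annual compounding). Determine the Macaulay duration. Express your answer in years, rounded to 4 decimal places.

3.8821 years

Periodic yield y = 0.027. Discount each cash flow and weight by its year:
  t   CF        PV=CF/(1+0.027)^t    t·PV
  1       200.00       194.7420       194.7420
  2       200.00       189.6222       379.2443
  3       200.00       184.6370       553.9109
  4    10,200.00     9,168.9245    36,675.6981
  Σ                  9,737.9256    37,803.5953
Price P = Σ PV = 9,737.9256.
Macaulay duration = Σ(t·PV) / P = 37,803.5953 / 9,737.9256 = 3.88210 years.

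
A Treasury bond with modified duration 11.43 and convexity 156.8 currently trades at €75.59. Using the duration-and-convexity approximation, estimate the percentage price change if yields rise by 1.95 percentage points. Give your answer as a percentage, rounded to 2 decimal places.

-19.31%

Duration effect: -D_mod·Δy = -11.43 × (+0.0195) = -0.222885
Convexity effect: ½·C·(Δy)² = 0.5 × 156.8 × (0.0195)² = +0.0298116
ΔP/P ≈ -0.222885 + 0.0298116 = -0.1930734
= -19.30734%.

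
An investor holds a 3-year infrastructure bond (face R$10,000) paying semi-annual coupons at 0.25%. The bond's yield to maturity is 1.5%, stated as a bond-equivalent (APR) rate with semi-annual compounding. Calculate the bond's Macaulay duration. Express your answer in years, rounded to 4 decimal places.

Periodic yield y = 0.0075. Discount each cash flow and weight by its period:
  t   CF        PV=CF/(1+0.0075)^t    t·PV
  1        12.50        12.4069        12.4069
  2        12.50        12.3146        24.6292
  3        12.50        12.2229        36.6687
  4        12.50        12.1319        48.5277
  5        12.50        12.0416        60.2081
  6    10,012.50     9,573.5322    57,441.1929
  Σ                  9,634.6501    57,623.6336
Price P = Σ PV = 9,634.6501.
Macaulay duration = Σ(t·PV) / P = 57,623.6336 / 9,634.6501 = 5.98087 half-year periods.
In years: 5.98087 / 2 = 2.99044 years.

2.9904 years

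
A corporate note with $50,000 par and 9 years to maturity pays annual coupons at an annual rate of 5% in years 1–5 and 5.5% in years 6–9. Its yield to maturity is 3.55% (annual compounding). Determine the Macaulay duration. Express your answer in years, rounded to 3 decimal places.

Periodic yield y = 0.0355. Discount each cash flow and weight by its year:
  t   CF        PV=CF/(1+0.0355)^t    t·PV
  1     2,500.00     2,414.2926     2,414.2926
  2     2,500.00     2,331.5235     4,663.0471
  3     2,500.00     2,251.5920     6,754.7760
  4     2,500.00     2,174.4008     8,697.6031
  5     2,500.00     2,099.8559    10,499.2795
  6     2,750.00     2,230.6533    13,383.9198
  7     2,750.00     2,154.1799    15,079.2594
  8     2,750.00     2,080.3283    16,642.6261
  9    52,750.00    38,536.4349   346,827.9144
  Σ                 56,273.2612   424,962.7179
Price P = Σ PV = 56,273.2612.
Macaulay duration = Σ(t·PV) / P = 424,962.7179 / 56,273.2612 = 7.55177 years.

7.552 years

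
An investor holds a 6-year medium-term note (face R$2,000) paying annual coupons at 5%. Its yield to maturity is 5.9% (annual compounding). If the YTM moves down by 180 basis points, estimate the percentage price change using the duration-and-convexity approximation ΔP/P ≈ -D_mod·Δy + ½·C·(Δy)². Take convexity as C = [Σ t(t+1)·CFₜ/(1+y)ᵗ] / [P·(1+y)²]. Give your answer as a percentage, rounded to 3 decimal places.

+9.543%

With y = 0.059:
  t   CF        PV=CF/(1+0.059)^t    t·PV        t(t+1)·PV
  1       100.00        94.4287        94.4287         188.8574
  2       100.00        89.1678       178.3356         535.0068
  3       100.00        84.2000       252.6000       1,010.4001
  4       100.00        79.5090       318.0359       1,590.1795
  5       100.00        75.0793       375.3965       2,252.3789
  6     2,100.00     1,488.8246     8,932.9476      62,530.6329
  Σ                  1,911.2094    10,151.7443      68,107.4557
P = 1,911.2094; D_Mac = 5.31169 yrs; D_mod = 5.01576 yrs; C = 31.77565.
Duration effect: -5.01576 × (-0.018) = +0.090284
Convexity effect: 0.5 × 31.77565 × (-0.018)² = +0.0051477
ΔP/P ≈ +0.090284 + 0.0051477 = +0.095431 = +9.5431%.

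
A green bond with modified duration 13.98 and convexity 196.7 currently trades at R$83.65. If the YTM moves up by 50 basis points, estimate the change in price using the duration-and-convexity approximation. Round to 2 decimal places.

-R$5.64

Duration effect: -D_mod·Δy = -13.98 × (+0.005) = -0.069900
Convexity effect: ½·C·(Δy)² = 0.5 × 196.7 × (0.005)² = +0.00245875
ΔP/P ≈ -0.069900 + 0.00245875 = -0.06744125
ΔP ≈ 83.65 × (-0.06744125) = -5.6414605625.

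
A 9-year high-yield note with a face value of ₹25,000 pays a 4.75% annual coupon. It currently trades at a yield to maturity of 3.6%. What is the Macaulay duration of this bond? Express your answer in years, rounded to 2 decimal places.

7.60 years

Periodic yield y = 0.036. Discount each cash flow and weight by its year:
  t   CF        PV=CF/(1+0.036)^t    t·PV
  1     1,187.50     1,146.2355     1,146.2355
  2     1,187.50     1,106.4049     2,212.8099
  3     1,187.50     1,067.9584     3,203.8753
  4     1,187.50     1,030.8479     4,123.3917
  5     1,187.50       995.0269     4,975.1347
  6     1,187.50       960.4507     5,762.7043
  7     1,187.50       927.0760     6,489.5319
  8     1,187.50       894.8610     7,158.8879
  9    26,187.50    19,048.3008   171,434.7076
  Σ                 27,177.1623   206,507.2788
Price P = Σ PV = 27,177.1623.
Macaulay duration = Σ(t·PV) / P = 206,507.2788 / 27,177.1623 = 7.59856 years.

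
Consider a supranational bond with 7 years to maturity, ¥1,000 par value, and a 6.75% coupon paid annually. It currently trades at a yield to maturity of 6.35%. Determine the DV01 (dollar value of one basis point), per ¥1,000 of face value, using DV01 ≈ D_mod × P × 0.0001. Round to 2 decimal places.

¥0.56

Periodic yield y = 0.0635.
  t   CF        PV=CF/(1+0.0635)^t    t·PV
  1        67.50        63.4697        63.4697
  2        67.50        59.6800       119.3600
  3        67.50        56.1166       168.3498
  4        67.50        52.7660       211.0638
  5        67.50        49.6154       248.0769
  6        67.50        46.6529       279.9175
  7     1,067.50       693.7539     4,856.2771
  Σ                  1,022.0544     5,946.5148
P = 1,022.0544; D_Mac = 5.81820 yrs; D_mod = 5.47080 yrs.
DV01 ≈ 5.47080 × 1,022.0544 × 0.0001 = 0.559146.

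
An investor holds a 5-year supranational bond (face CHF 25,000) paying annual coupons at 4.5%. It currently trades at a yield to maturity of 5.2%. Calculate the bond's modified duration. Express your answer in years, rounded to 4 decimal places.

Periodic yield y = 0.052. First find Macaulay duration:
  t   CF        PV=CF/(1+0.052)^t    t·PV
  1     1,125.00     1,069.3916     1,069.3916
  2     1,125.00     1,016.5320     2,033.0639
  3     1,125.00       966.2851     2,898.8554
  4     1,125.00       918.5220     3,674.0880
  5    26,125.00    20,275.7814   101,378.9069
  Σ                 24,246.5121   111,054.3060
P = 24,246.5121; Macaulay duration = 111,054.3060 / 24,246.5121 = 4.58022 years.
Modified duration = D_Mac / (1 + y) = 4.58022 / 1.052 = 4.35382 years.

4.3538 years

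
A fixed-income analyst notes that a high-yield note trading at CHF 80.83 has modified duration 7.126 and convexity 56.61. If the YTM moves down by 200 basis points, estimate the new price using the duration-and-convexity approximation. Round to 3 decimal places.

CHF 93.265

Duration effect: -D_mod·Δy = -7.126 × (-0.02) = +0.142520
Convexity effect: ½·C·(Δy)² = 0.5 × 56.61 × (-0.02)² = +0.0113220
ΔP/P ≈ +0.142520 + 0.0113220 = +0.153842
New price ≈ 80.83 × (1 + 0.153842) = 93.26504886.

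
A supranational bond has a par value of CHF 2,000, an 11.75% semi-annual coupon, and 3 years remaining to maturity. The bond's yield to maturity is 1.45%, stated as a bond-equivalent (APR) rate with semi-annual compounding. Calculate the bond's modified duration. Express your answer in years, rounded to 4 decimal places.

2.6478 years

Periodic yield y = 0.00725. First find Macaulay duration:
  t   CF        PV=CF/(1+0.00725)^t    t·PV
  1       117.50       116.6543       116.6543
  2       117.50       115.8146       231.6292
  3       117.50       114.9810       344.9430
  4       117.50       114.1534       456.6135
  5       117.50       113.3317       566.6586
  6     2,117.50     2,027.6816    12,166.0897
  Σ                  2,602.6166    13,882.5882
P = 2,602.6166; Macaulay duration = 13,882.5882 / 2,602.6166 = 5.33409 half-year periods = 2.66704 years.
Modified duration = D_Mac / (1 + y) = 2.66704 / 1.00725 = 2.64785 years.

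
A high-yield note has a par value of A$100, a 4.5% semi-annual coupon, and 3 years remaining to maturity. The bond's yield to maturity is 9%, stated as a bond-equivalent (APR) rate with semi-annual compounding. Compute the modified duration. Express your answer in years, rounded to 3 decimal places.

Periodic yield y = 0.045. First find Macaulay duration:
  t   CF        PV=CF/(1+0.045)^t    t·PV
  1         2.25         2.1531         2.1531
  2         2.25         2.0604         4.1208
  3         2.25         1.9717         5.9150
  4         2.25         1.8868         7.5471
  5         2.25         1.8055         9.0276
  6       102.25        78.5173       471.1040
  Σ                     88.3948       499.8676
P = 88.3948; Macaulay duration = 499.8676 / 88.3948 = 5.65494 half-year periods = 2.82747 years.
Modified duration = D_Mac / (1 + y) = 2.82747 / 1.045 = 2.70571 years.

2.706 years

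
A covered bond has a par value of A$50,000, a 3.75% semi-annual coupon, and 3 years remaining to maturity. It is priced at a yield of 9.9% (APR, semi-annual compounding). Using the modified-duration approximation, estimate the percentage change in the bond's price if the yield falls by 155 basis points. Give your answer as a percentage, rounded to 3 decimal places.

+4.210%

Periodic yield y = 0.0495. Modified duration first:
  t   CF        PV=CF/(1+0.0495)^t    t·PV
  1       937.50       893.2825       893.2825
  2       937.50       851.1506     1,702.3011
  3       937.50       811.0058     2,433.0173
  4       937.50       772.7544     3,091.0177
  5       937.50       736.3072     3,681.5361
  6    50,937.50    38,119.1290   228,714.7739
  Σ                 42,183.6295   240,515.9288
P = 42,183.6295; D_Mac = 5.70164 half-year periods = 2.85082 yrs; D_mod = 2.85082/(1+0.0495) = 2.71636 yrs.
ΔP/P ≈ -D_mod · Δy = -2.71636 × (-0.0155) = +0.042104 = +4.2104%.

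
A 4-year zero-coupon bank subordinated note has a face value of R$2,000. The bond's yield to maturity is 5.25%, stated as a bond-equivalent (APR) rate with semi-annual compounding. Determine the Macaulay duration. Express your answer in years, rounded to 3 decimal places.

4.000 years

A zero-coupon bond has a single cash flow at maturity, so its Macaulay duration equals its maturity: 4 years.
(Equivalently: 8 semi-annual periods ÷ 2 = 4 years.)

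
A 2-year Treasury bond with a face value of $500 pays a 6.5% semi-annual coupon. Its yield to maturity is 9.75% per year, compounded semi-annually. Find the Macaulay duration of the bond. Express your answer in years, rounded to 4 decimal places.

1.9044 years

Periodic yield y = 0.04875. Discount each cash flow and weight by its period:
  t   CF        PV=CF/(1+0.04875)^t    t·PV
  1        16.25        15.4946        15.4946
  2        16.25        14.7744        29.5488
  3        16.25        14.0876        42.2628
  4       516.25       426.7487     1,706.9947
  Σ                    471.1053     1,794.3009
Price P = Σ PV = 471.1053.
Macaulay duration = Σ(t·PV) / P = 1,794.3009 / 471.1053 = 3.80870 half-year periods.
In years: 3.80870 / 2 = 1.90435 years.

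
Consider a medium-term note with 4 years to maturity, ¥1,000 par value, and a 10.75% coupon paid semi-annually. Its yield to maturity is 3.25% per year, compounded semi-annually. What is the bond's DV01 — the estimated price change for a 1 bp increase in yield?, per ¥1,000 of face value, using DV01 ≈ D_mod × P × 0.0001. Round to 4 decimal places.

¥0.4329

Periodic yield y = 0.01625.
  t   CF        PV=CF/(1+0.01625)^t    t·PV
  1        53.75        52.8905        52.8905
  2        53.75        52.0448       104.0896
  3        53.75        51.2126       153.6378
  4        53.75        50.3937       201.5748
  5        53.75        49.5879       247.9395
  6        53.75        48.7950       292.7699
  7        53.75        48.0147       336.1032
  8     1,053.75       926.2604     7,410.0836
  Σ                  1,279.1997     8,799.0888
P = 1,279.1997; D_Mac = 6.87859 half-year periods = 3.43929 yrs; D_mod = 3.38430 yrs.
DV01 ≈ 3.38430 × 1,279.1997 × 0.0001 = 0.432919.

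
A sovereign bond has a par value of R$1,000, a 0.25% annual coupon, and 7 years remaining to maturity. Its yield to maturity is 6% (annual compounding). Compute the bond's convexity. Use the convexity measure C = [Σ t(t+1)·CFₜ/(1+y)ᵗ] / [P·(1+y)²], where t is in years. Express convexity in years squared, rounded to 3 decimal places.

With y = 0.06:
  t   CF        PV=CF/(1+0.06)^t    t·PV        t(t+1)·PV
  1         2.50         2.3585         2.3585           4.7170
  2         2.50         2.2250         4.4500          13.3499
  3         2.50         2.0990         6.2971          25.1886
  4         2.50         1.9802         7.9209          39.6047
  5         2.50         1.8681         9.3407          56.0444
  6         2.50         1.7624        10.5744          74.0209
  7     1,002.50       666.7198     4,667.0383      37,336.3064
  Σ                    679.0131     4,707.9800      37,549.2318
P = 679.0131.
Convexity = Σ t(t+1)·PV / [P·(1+y)²] = 37,549.2318 / (679.0131 × 1.123600) = 49.21655.

49.217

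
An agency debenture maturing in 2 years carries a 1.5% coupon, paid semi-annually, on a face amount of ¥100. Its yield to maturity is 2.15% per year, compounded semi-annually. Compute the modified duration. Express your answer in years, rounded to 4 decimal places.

1.9566 years

Periodic yield y = 0.01075. First find Macaulay duration:
  t   CF        PV=CF/(1+0.01075)^t    t·PV
  1         0.75         0.7420         0.7420
  2         0.75         0.7341         1.4683
  3         0.75         0.7263         2.1790
  4       100.75        96.5317       386.1269
  Σ                     98.7342       390.5161
P = 98.7342; Macaulay duration = 390.5161 / 98.7342 = 3.95523 half-year periods = 1.97761 years.
Modified duration = D_Mac / (1 + y) = 1.97761 / 1.01075 = 1.95658 years.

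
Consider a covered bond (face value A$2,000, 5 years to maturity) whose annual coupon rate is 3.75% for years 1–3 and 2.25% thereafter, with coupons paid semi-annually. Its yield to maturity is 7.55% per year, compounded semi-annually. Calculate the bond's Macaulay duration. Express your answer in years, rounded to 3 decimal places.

Periodic yield y = 0.03775. Discount each cash flow and weight by its period:
  t   CF        PV=CF/(1+0.03775)^t    t·PV
  1        37.50        36.1359        36.1359
  2        37.50        34.8214        69.6427
  3        37.50        33.5547       100.6640
  4        37.50        32.3341       129.3363
  5        37.50        31.1579       155.7893
  6        37.50        30.0244       180.1466
  7        22.50        17.3593       121.5154
  8        22.50        16.7279       133.8229
  9        22.50        16.1194       145.0743
  10    2,022.50     1,396.2433    13,962.4332
  Σ                  1,644.4782    15,034.5606
Price P = Σ PV = 1,644.4782.
Macaulay duration = Σ(t·PV) / P = 15,034.5606 / 1,644.4782 = 9.14245 half-year periods.
In years: 9.14245 / 2 = 4.57123 years.

4.571 years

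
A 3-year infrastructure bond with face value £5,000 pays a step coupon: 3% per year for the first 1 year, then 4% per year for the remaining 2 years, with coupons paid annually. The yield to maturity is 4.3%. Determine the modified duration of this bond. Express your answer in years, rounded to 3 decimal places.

2.784 years

Periodic yield y = 0.043. First find Macaulay duration:
  t   CF        PV=CF/(1+0.043)^t    t·PV
  1       150.00       143.8159       143.8159
  2       200.00       183.8490       367.6981
  3     5,200.00     4,583.0059    13,749.0178
  Σ                  4,910.6709    14,260.5318
P = 4,910.6709; Macaulay duration = 14,260.5318 / 4,910.6709 = 2.90399 years.
Modified duration = D_Mac / (1 + y) = 2.90399 / 1.043 = 2.78427 years.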